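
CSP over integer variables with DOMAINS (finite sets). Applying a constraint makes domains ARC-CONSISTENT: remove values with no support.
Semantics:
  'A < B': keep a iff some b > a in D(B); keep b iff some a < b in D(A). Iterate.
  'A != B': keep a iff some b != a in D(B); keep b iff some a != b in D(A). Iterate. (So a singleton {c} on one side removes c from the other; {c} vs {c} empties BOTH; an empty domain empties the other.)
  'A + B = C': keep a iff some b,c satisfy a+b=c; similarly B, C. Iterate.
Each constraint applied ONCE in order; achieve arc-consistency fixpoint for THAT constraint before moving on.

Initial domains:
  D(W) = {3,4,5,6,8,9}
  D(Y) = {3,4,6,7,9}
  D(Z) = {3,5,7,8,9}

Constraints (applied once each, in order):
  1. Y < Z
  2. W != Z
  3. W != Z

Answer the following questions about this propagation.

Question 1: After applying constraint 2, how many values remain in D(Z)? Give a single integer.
Answer: 4

Derivation:
Constraint 1 (Y < Z) on D(Y)={3,4,6,7,9} D(Z)={3,5,7,8,9}: Y {3,4,6,7,9}->{3,4,6,7}; Z {3,5,7,8,9}->{5,7,8,9}
Constraint 2 (W != Z) on D(W)={3,4,5,6,8,9} D(Z)={5,7,8,9}: no change
So after constraint 2: D(Z)={5,7,8,9}, size = 4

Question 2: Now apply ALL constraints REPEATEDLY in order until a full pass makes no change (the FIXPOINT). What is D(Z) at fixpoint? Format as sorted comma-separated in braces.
Answer: {5,7,8,9}

Derivation:
pass 0 (initial): D(Z)={3,5,7,8,9}
pass 1: Y {3,4,6,7,9}->{3,4,6,7}; Z {3,5,7,8,9}->{5,7,8,9}
pass 2: no change
Fixpoint after 2 passes: D(Z) = {5,7,8,9}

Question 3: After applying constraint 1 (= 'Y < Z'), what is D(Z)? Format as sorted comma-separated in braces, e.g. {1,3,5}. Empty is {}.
Constraint 1 (Y < Z) on D(Y)={3,4,6,7,9} D(Z)={3,5,7,8,9}: Y {3,4,6,7,9}->{3,4,6,7}; Z {3,5,7,8,9}->{5,7,8,9}
So after constraint 1: D(Z) = {5,7,8,9}

Answer: {5,7,8,9}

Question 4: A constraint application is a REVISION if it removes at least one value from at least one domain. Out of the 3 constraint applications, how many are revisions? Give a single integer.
Constraint 1 (Y < Z) on D(Y)={3,4,6,7,9} D(Z)={3,5,7,8,9}: Y {3,4,6,7,9}->{3,4,6,7}; Z {3,5,7,8,9}->{5,7,8,9} => REVISION
Constraint 2 (W != Z) on D(W)={3,4,5,6,8,9} D(Z)={5,7,8,9}: no change => not a revision
Constraint 3 (W != Z) on D(W)={3,4,5,6,8,9} D(Z)={5,7,8,9}: no change => not a revision
Total revisions = 1

Answer: 1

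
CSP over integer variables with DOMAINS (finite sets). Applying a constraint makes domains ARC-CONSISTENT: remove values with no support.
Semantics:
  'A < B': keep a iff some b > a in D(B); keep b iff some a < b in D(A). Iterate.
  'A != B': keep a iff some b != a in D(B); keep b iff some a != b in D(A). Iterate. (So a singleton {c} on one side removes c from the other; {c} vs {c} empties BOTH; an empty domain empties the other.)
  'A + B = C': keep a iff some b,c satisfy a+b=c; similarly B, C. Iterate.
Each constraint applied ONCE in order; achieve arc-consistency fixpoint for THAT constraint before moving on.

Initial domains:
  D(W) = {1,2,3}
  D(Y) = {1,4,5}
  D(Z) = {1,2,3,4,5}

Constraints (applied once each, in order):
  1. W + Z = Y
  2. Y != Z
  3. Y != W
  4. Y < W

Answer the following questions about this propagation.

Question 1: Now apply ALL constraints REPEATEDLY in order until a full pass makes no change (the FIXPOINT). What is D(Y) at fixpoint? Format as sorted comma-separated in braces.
pass 0 (initial): D(Y)={1,4,5}
pass 1: W {1,2,3}->{}; Y {1,4,5}->{}; Z {1,2,3,4,5}->{1,2,3,4}
pass 2: Z {1,2,3,4}->{}
pass 3: no change
Fixpoint after 3 passes: D(Y) = {}

Answer: {}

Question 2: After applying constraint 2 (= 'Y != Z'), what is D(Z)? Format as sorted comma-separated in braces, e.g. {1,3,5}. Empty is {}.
Constraint 1 (W + Z = Y) on D(W)={1,2,3} D(Z)={1,2,3,4,5} D(Y)={1,4,5}: Z {1,2,3,4,5}->{1,2,3,4}; Y {1,4,5}->{4,5}
Constraint 2 (Y != Z) on D(Y)={4,5} D(Z)={1,2,3,4}: no change
So after constraint 2: D(Z) = {1,2,3,4}

Answer: {1,2,3,4}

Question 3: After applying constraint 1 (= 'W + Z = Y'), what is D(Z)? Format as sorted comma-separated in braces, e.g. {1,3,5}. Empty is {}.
Answer: {1,2,3,4}

Derivation:
Constraint 1 (W + Z = Y) on D(W)={1,2,3} D(Z)={1,2,3,4,5} D(Y)={1,4,5}: Z {1,2,3,4,5}->{1,2,3,4}; Y {1,4,5}->{4,5}
So after constraint 1: D(Z) = {1,2,3,4}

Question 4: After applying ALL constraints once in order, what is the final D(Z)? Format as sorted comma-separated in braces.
Constraint 1 (W + Z = Y) on D(W)={1,2,3} D(Z)={1,2,3,4,5} D(Y)={1,4,5}: Z {1,2,3,4,5}->{1,2,3,4}; Y {1,4,5}->{4,5}
Constraint 2 (Y != Z) on D(Y)={4,5} D(Z)={1,2,3,4}: no change
Constraint 3 (Y != W) on D(Y)={4,5} D(W)={1,2,3}: no change
Constraint 4 (Y < W) on D(Y)={4,5} D(W)={1,2,3}: Y {4,5}->{}; W {1,2,3}->{}
So after all 4 constraints: D(Z) = {1,2,3,4}

Answer: {1,2,3,4}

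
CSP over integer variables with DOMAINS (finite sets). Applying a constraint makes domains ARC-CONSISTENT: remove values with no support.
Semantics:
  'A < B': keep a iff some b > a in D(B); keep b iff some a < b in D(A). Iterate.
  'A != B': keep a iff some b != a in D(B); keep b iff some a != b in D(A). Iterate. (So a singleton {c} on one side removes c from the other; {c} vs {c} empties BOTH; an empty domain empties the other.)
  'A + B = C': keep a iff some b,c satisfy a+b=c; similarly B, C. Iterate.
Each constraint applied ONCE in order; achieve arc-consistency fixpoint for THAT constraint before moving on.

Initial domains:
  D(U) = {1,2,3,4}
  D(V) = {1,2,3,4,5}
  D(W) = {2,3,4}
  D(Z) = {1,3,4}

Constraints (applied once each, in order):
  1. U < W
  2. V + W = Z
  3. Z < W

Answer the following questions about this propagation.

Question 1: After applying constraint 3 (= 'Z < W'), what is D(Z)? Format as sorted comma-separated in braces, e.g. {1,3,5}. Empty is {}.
Constraint 1 (U < W) on D(U)={1,2,3,4} D(W)={2,3,4}: U {1,2,3,4}->{1,2,3}
Constraint 2 (V + W = Z) on D(V)={1,2,3,4,5} D(W)={2,3,4} D(Z)={1,3,4}: V {1,2,3,4,5}->{1,2}; W {2,3,4}->{2,3}; Z {1,3,4}->{3,4}
Constraint 3 (Z < W) on D(Z)={3,4} D(W)={2,3}: Z {3,4}->{}; W {2,3}->{}
So after constraint 3: D(Z) = {}

Answer: {}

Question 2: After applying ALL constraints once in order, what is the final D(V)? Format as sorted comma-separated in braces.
Answer: {1,2}

Derivation:
Constraint 1 (U < W) on D(U)={1,2,3,4} D(W)={2,3,4}: U {1,2,3,4}->{1,2,3}
Constraint 2 (V + W = Z) on D(V)={1,2,3,4,5} D(W)={2,3,4} D(Z)={1,3,4}: V {1,2,3,4,5}->{1,2}; W {2,3,4}->{2,3}; Z {1,3,4}->{3,4}
Constraint 3 (Z < W) on D(Z)={3,4} D(W)={2,3}: Z {3,4}->{}; W {2,3}->{}
So after all 3 constraints: D(V) = {1,2}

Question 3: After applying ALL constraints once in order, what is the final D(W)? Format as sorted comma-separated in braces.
Constraint 1 (U < W) on D(U)={1,2,3,4} D(W)={2,3,4}: U {1,2,3,4}->{1,2,3}
Constraint 2 (V + W = Z) on D(V)={1,2,3,4,5} D(W)={2,3,4} D(Z)={1,3,4}: V {1,2,3,4,5}->{1,2}; W {2,3,4}->{2,3}; Z {1,3,4}->{3,4}
Constraint 3 (Z < W) on D(Z)={3,4} D(W)={2,3}: Z {3,4}->{}; W {2,3}->{}
So after all 3 constraints: D(W) = {}

Answer: {}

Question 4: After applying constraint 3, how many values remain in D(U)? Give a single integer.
Constraint 1 (U < W) on D(U)={1,2,3,4} D(W)={2,3,4}: U {1,2,3,4}->{1,2,3}
Constraint 2 (V + W = Z) on D(V)={1,2,3,4,5} D(W)={2,3,4} D(Z)={1,3,4}: V {1,2,3,4,5}->{1,2}; W {2,3,4}->{2,3}; Z {1,3,4}->{3,4}
Constraint 3 (Z < W) on D(Z)={3,4} D(W)={2,3}: Z {3,4}->{}; W {2,3}->{}
So after constraint 3: D(U)={1,2,3}, size = 3

Answer: 3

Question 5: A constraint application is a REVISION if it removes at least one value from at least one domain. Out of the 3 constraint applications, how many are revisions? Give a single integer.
Answer: 3

Derivation:
Constraint 1 (U < W) on D(U)={1,2,3,4} D(W)={2,3,4}: U {1,2,3,4}->{1,2,3} => REVISION
Constraint 2 (V + W = Z) on D(V)={1,2,3,4,5} D(W)={2,3,4} D(Z)={1,3,4}: V {1,2,3,4,5}->{1,2}; W {2,3,4}->{2,3}; Z {1,3,4}->{3,4} => REVISION
Constraint 3 (Z < W) on D(Z)={3,4} D(W)={2,3}: Z {3,4}->{}; W {2,3}->{} => REVISION
Total revisions = 3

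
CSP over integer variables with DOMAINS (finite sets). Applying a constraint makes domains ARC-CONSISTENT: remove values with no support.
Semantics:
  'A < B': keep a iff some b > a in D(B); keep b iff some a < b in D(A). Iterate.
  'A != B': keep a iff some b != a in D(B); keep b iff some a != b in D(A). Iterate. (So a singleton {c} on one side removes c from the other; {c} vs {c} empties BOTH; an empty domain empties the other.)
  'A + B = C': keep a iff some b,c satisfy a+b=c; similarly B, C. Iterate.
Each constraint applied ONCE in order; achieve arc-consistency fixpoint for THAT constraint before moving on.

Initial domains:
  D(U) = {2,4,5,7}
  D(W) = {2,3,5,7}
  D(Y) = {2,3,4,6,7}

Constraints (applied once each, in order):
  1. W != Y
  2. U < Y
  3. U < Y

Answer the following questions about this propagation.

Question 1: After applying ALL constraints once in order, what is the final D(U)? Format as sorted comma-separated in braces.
Constraint 1 (W != Y) on D(W)={2,3,5,7} D(Y)={2,3,4,6,7}: no change
Constraint 2 (U < Y) on D(U)={2,4,5,7} D(Y)={2,3,4,6,7}: U {2,4,5,7}->{2,4,5}; Y {2,3,4,6,7}->{3,4,6,7}
Constraint 3 (U < Y) on D(U)={2,4,5} D(Y)={3,4,6,7}: no change
So after all 3 constraints: D(U) = {2,4,5}

Answer: {2,4,5}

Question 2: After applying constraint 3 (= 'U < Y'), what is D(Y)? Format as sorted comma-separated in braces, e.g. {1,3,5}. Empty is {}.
Answer: {3,4,6,7}

Derivation:
Constraint 1 (W != Y) on D(W)={2,3,5,7} D(Y)={2,3,4,6,7}: no change
Constraint 2 (U < Y) on D(U)={2,4,5,7} D(Y)={2,3,4,6,7}: U {2,4,5,7}->{2,4,5}; Y {2,3,4,6,7}->{3,4,6,7}
Constraint 3 (U < Y) on D(U)={2,4,5} D(Y)={3,4,6,7}: no change
So after constraint 3: D(Y) = {3,4,6,7}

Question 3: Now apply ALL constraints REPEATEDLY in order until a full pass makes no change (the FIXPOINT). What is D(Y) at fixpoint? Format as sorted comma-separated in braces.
Answer: {3,4,6,7}

Derivation:
pass 0 (initial): D(Y)={2,3,4,6,7}
pass 1: U {2,4,5,7}->{2,4,5}; Y {2,3,4,6,7}->{3,4,6,7}
pass 2: no change
Fixpoint after 2 passes: D(Y) = {3,4,6,7}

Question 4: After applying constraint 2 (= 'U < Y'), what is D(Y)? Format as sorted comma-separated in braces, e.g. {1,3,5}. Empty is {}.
Answer: {3,4,6,7}

Derivation:
Constraint 1 (W != Y) on D(W)={2,3,5,7} D(Y)={2,3,4,6,7}: no change
Constraint 2 (U < Y) on D(U)={2,4,5,7} D(Y)={2,3,4,6,7}: U {2,4,5,7}->{2,4,5}; Y {2,3,4,6,7}->{3,4,6,7}
So after constraint 2: D(Y) = {3,4,6,7}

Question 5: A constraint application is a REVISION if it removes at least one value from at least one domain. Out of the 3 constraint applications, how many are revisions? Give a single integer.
Answer: 1

Derivation:
Constraint 1 (W != Y) on D(W)={2,3,5,7} D(Y)={2,3,4,6,7}: no change => not a revision
Constraint 2 (U < Y) on D(U)={2,4,5,7} D(Y)={2,3,4,6,7}: U {2,4,5,7}->{2,4,5}; Y {2,3,4,6,7}->{3,4,6,7} => REVISION
Constraint 3 (U < Y) on D(U)={2,4,5} D(Y)={3,4,6,7}: no change => not a revision
Total revisions = 1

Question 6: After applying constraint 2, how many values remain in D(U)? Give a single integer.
Answer: 3

Derivation:
Constraint 1 (W != Y) on D(W)={2,3,5,7} D(Y)={2,3,4,6,7}: no change
Constraint 2 (U < Y) on D(U)={2,4,5,7} D(Y)={2,3,4,6,7}: U {2,4,5,7}->{2,4,5}; Y {2,3,4,6,7}->{3,4,6,7}
So after constraint 2: D(U)={2,4,5}, size = 3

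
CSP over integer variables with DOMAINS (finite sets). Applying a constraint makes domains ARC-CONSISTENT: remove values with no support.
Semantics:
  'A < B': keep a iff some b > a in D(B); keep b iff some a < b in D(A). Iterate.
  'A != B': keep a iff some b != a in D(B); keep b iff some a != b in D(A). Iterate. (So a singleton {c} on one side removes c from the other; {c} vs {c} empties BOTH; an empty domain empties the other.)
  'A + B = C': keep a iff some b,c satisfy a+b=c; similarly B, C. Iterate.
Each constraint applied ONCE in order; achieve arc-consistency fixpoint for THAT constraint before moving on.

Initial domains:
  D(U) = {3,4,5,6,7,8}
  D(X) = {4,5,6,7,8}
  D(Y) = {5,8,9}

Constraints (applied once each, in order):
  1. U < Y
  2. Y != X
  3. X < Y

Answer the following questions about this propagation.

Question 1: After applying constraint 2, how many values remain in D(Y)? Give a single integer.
Answer: 3

Derivation:
Constraint 1 (U < Y) on D(U)={3,4,5,6,7,8} D(Y)={5,8,9}: no change
Constraint 2 (Y != X) on D(Y)={5,8,9} D(X)={4,5,6,7,8}: no change
So after constraint 2: D(Y)={5,8,9}, size = 3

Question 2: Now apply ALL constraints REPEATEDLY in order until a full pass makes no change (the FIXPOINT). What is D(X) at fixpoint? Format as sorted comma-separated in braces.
pass 0 (initial): D(X)={4,5,6,7,8}
pass 1: no change
Fixpoint after 1 passes: D(X) = {4,5,6,7,8}

Answer: {4,5,6,7,8}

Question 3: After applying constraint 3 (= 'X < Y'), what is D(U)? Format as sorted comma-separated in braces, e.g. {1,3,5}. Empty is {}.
Constraint 1 (U < Y) on D(U)={3,4,5,6,7,8} D(Y)={5,8,9}: no change
Constraint 2 (Y != X) on D(Y)={5,8,9} D(X)={4,5,6,7,8}: no change
Constraint 3 (X < Y) on D(X)={4,5,6,7,8} D(Y)={5,8,9}: no change
So after constraint 3: D(U) = {3,4,5,6,7,8}

Answer: {3,4,5,6,7,8}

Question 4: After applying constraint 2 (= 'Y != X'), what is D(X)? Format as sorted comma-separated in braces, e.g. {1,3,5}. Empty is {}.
Answer: {4,5,6,7,8}

Derivation:
Constraint 1 (U < Y) on D(U)={3,4,5,6,7,8} D(Y)={5,8,9}: no change
Constraint 2 (Y != X) on D(Y)={5,8,9} D(X)={4,5,6,7,8}: no change
So after constraint 2: D(X) = {4,5,6,7,8}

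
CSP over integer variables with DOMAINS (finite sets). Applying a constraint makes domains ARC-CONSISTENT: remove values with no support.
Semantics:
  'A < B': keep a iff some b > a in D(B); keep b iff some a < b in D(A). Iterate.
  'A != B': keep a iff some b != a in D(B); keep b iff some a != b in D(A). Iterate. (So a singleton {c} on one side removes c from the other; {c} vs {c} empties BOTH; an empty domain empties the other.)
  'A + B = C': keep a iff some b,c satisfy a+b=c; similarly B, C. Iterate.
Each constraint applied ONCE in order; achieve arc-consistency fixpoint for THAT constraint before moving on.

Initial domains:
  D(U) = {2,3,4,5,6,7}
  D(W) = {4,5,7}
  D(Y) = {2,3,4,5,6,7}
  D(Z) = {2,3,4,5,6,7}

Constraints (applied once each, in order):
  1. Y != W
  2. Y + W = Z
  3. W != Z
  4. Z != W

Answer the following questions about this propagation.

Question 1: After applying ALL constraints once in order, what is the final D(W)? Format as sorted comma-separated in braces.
Answer: {4,5}

Derivation:
Constraint 1 (Y != W) on D(Y)={2,3,4,5,6,7} D(W)={4,5,7}: no change
Constraint 2 (Y + W = Z) on D(Y)={2,3,4,5,6,7} D(W)={4,5,7} D(Z)={2,3,4,5,6,7}: Y {2,3,4,5,6,7}->{2,3}; W {4,5,7}->{4,5}; Z {2,3,4,5,6,7}->{6,7}
Constraint 3 (W != Z) on D(W)={4,5} D(Z)={6,7}: no change
Constraint 4 (Z != W) on D(Z)={6,7} D(W)={4,5}: no change
So after all 4 constraints: D(W) = {4,5}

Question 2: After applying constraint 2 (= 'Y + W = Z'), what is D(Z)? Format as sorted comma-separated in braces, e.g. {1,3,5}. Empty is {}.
Answer: {6,7}

Derivation:
Constraint 1 (Y != W) on D(Y)={2,3,4,5,6,7} D(W)={4,5,7}: no change
Constraint 2 (Y + W = Z) on D(Y)={2,3,4,5,6,7} D(W)={4,5,7} D(Z)={2,3,4,5,6,7}: Y {2,3,4,5,6,7}->{2,3}; W {4,5,7}->{4,5}; Z {2,3,4,5,6,7}->{6,7}
So after constraint 2: D(Z) = {6,7}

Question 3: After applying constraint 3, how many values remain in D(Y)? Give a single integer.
Answer: 2

Derivation:
Constraint 1 (Y != W) on D(Y)={2,3,4,5,6,7} D(W)={4,5,7}: no change
Constraint 2 (Y + W = Z) on D(Y)={2,3,4,5,6,7} D(W)={4,5,7} D(Z)={2,3,4,5,6,7}: Y {2,3,4,5,6,7}->{2,3}; W {4,5,7}->{4,5}; Z {2,3,4,5,6,7}->{6,7}
Constraint 3 (W != Z) on D(W)={4,5} D(Z)={6,7}: no change
So after constraint 3: D(Y)={2,3}, size = 2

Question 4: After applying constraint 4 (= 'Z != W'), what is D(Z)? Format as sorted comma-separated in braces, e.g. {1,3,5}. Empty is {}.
Answer: {6,7}

Derivation:
Constraint 1 (Y != W) on D(Y)={2,3,4,5,6,7} D(W)={4,5,7}: no change
Constraint 2 (Y + W = Z) on D(Y)={2,3,4,5,6,7} D(W)={4,5,7} D(Z)={2,3,4,5,6,7}: Y {2,3,4,5,6,7}->{2,3}; W {4,5,7}->{4,5}; Z {2,3,4,5,6,7}->{6,7}
Constraint 3 (W != Z) on D(W)={4,5} D(Z)={6,7}: no change
Constraint 4 (Z != W) on D(Z)={6,7} D(W)={4,5}: no change
So after constraint 4: D(Z) = {6,7}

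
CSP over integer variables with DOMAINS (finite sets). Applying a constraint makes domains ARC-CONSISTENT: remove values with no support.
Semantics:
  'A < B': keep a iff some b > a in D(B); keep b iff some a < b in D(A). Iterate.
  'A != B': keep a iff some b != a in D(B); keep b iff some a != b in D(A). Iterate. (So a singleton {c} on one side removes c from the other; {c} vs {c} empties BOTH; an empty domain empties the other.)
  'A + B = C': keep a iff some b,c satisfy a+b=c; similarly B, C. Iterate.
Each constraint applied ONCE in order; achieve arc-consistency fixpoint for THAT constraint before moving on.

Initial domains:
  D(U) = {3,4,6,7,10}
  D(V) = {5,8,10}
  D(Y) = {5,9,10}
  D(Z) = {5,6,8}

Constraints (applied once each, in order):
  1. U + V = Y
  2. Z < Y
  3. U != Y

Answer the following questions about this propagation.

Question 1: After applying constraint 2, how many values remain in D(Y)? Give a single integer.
Answer: 1

Derivation:
Constraint 1 (U + V = Y) on D(U)={3,4,6,7,10} D(V)={5,8,10} D(Y)={5,9,10}: U {3,4,6,7,10}->{4}; V {5,8,10}->{5}; Y {5,9,10}->{9}
Constraint 2 (Z < Y) on D(Z)={5,6,8} D(Y)={9}: no change
So after constraint 2: D(Y)={9}, size = 1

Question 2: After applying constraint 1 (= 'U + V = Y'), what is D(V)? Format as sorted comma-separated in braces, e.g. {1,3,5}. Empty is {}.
Answer: {5}

Derivation:
Constraint 1 (U + V = Y) on D(U)={3,4,6,7,10} D(V)={5,8,10} D(Y)={5,9,10}: U {3,4,6,7,10}->{4}; V {5,8,10}->{5}; Y {5,9,10}->{9}
So after constraint 1: D(V) = {5}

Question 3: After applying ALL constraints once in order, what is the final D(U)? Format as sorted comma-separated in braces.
Answer: {4}

Derivation:
Constraint 1 (U + V = Y) on D(U)={3,4,6,7,10} D(V)={5,8,10} D(Y)={5,9,10}: U {3,4,6,7,10}->{4}; V {5,8,10}->{5}; Y {5,9,10}->{9}
Constraint 2 (Z < Y) on D(Z)={5,6,8} D(Y)={9}: no change
Constraint 3 (U != Y) on D(U)={4} D(Y)={9}: no change
So after all 3 constraints: D(U) = {4}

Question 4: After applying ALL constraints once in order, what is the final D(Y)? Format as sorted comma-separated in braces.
Constraint 1 (U + V = Y) on D(U)={3,4,6,7,10} D(V)={5,8,10} D(Y)={5,9,10}: U {3,4,6,7,10}->{4}; V {5,8,10}->{5}; Y {5,9,10}->{9}
Constraint 2 (Z < Y) on D(Z)={5,6,8} D(Y)={9}: no change
Constraint 3 (U != Y) on D(U)={4} D(Y)={9}: no change
So after all 3 constraints: D(Y) = {9}

Answer: {9}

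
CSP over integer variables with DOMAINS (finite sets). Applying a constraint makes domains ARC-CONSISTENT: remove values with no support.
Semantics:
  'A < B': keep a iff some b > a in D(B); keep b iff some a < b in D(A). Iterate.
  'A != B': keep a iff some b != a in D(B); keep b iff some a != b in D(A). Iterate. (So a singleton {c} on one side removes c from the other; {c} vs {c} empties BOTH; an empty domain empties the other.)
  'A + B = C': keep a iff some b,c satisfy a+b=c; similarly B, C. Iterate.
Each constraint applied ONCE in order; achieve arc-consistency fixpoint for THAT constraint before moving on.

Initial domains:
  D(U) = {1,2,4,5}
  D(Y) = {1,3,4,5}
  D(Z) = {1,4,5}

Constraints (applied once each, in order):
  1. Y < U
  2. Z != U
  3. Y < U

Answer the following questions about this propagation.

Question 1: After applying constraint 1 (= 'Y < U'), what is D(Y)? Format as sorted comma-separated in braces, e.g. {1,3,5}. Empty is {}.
Answer: {1,3,4}

Derivation:
Constraint 1 (Y < U) on D(Y)={1,3,4,5} D(U)={1,2,4,5}: Y {1,3,4,5}->{1,3,4}; U {1,2,4,5}->{2,4,5}
So after constraint 1: D(Y) = {1,3,4}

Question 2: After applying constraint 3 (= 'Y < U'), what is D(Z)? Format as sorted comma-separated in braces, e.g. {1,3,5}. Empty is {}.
Constraint 1 (Y < U) on D(Y)={1,3,4,5} D(U)={1,2,4,5}: Y {1,3,4,5}->{1,3,4}; U {1,2,4,5}->{2,4,5}
Constraint 2 (Z != U) on D(Z)={1,4,5} D(U)={2,4,5}: no change
Constraint 3 (Y < U) on D(Y)={1,3,4} D(U)={2,4,5}: no change
So after constraint 3: D(Z) = {1,4,5}

Answer: {1,4,5}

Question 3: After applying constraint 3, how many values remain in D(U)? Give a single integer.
Constraint 1 (Y < U) on D(Y)={1,3,4,5} D(U)={1,2,4,5}: Y {1,3,4,5}->{1,3,4}; U {1,2,4,5}->{2,4,5}
Constraint 2 (Z != U) on D(Z)={1,4,5} D(U)={2,4,5}: no change
Constraint 3 (Y < U) on D(Y)={1,3,4} D(U)={2,4,5}: no change
So after constraint 3: D(U)={2,4,5}, size = 3

Answer: 3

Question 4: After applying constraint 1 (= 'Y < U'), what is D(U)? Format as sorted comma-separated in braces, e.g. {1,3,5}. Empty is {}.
Constraint 1 (Y < U) on D(Y)={1,3,4,5} D(U)={1,2,4,5}: Y {1,3,4,5}->{1,3,4}; U {1,2,4,5}->{2,4,5}
So after constraint 1: D(U) = {2,4,5}

Answer: {2,4,5}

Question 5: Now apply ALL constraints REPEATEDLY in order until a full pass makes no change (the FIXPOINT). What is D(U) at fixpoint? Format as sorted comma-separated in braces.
pass 0 (initial): D(U)={1,2,4,5}
pass 1: U {1,2,4,5}->{2,4,5}; Y {1,3,4,5}->{1,3,4}
pass 2: no change
Fixpoint after 2 passes: D(U) = {2,4,5}

Answer: {2,4,5}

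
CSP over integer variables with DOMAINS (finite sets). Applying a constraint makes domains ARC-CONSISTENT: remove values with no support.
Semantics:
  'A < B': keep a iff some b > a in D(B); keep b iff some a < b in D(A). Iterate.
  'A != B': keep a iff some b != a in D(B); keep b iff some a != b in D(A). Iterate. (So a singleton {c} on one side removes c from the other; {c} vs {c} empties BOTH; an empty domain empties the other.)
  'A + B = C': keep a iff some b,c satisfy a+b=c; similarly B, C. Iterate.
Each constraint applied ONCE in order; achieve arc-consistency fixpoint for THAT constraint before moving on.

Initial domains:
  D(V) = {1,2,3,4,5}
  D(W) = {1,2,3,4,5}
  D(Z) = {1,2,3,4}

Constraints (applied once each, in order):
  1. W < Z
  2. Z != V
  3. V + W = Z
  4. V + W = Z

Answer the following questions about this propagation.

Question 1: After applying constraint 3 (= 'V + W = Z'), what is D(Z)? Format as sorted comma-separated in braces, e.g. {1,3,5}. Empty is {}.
Answer: {2,3,4}

Derivation:
Constraint 1 (W < Z) on D(W)={1,2,3,4,5} D(Z)={1,2,3,4}: W {1,2,3,4,5}->{1,2,3}; Z {1,2,3,4}->{2,3,4}
Constraint 2 (Z != V) on D(Z)={2,3,4} D(V)={1,2,3,4,5}: no change
Constraint 3 (V + W = Z) on D(V)={1,2,3,4,5} D(W)={1,2,3} D(Z)={2,3,4}: V {1,2,3,4,5}->{1,2,3}
So after constraint 3: D(Z) = {2,3,4}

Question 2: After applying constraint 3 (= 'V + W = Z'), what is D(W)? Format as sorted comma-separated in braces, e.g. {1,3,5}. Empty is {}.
Answer: {1,2,3}

Derivation:
Constraint 1 (W < Z) on D(W)={1,2,3,4,5} D(Z)={1,2,3,4}: W {1,2,3,4,5}->{1,2,3}; Z {1,2,3,4}->{2,3,4}
Constraint 2 (Z != V) on D(Z)={2,3,4} D(V)={1,2,3,4,5}: no change
Constraint 3 (V + W = Z) on D(V)={1,2,3,4,5} D(W)={1,2,3} D(Z)={2,3,4}: V {1,2,3,4,5}->{1,2,3}
So after constraint 3: D(W) = {1,2,3}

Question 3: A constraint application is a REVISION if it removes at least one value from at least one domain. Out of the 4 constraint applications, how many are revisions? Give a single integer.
Answer: 2

Derivation:
Constraint 1 (W < Z) on D(W)={1,2,3,4,5} D(Z)={1,2,3,4}: W {1,2,3,4,5}->{1,2,3}; Z {1,2,3,4}->{2,3,4} => REVISION
Constraint 2 (Z != V) on D(Z)={2,3,4} D(V)={1,2,3,4,5}: no change => not a revision
Constraint 3 (V + W = Z) on D(V)={1,2,3,4,5} D(W)={1,2,3} D(Z)={2,3,4}: V {1,2,3,4,5}->{1,2,3} => REVISION
Constraint 4 (V + W = Z) on D(V)={1,2,3} D(W)={1,2,3} D(Z)={2,3,4}: no change => not a revision
Total revisions = 2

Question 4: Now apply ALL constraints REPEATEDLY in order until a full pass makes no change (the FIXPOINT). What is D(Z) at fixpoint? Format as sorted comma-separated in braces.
Answer: {2,3,4}

Derivation:
pass 0 (initial): D(Z)={1,2,3,4}
pass 1: V {1,2,3,4,5}->{1,2,3}; W {1,2,3,4,5}->{1,2,3}; Z {1,2,3,4}->{2,3,4}
pass 2: no change
Fixpoint after 2 passes: D(Z) = {2,3,4}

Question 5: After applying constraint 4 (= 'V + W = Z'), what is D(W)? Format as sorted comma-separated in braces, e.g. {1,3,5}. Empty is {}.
Constraint 1 (W < Z) on D(W)={1,2,3,4,5} D(Z)={1,2,3,4}: W {1,2,3,4,5}->{1,2,3}; Z {1,2,3,4}->{2,3,4}
Constraint 2 (Z != V) on D(Z)={2,3,4} D(V)={1,2,3,4,5}: no change
Constraint 3 (V + W = Z) on D(V)={1,2,3,4,5} D(W)={1,2,3} D(Z)={2,3,4}: V {1,2,3,4,5}->{1,2,3}
Constraint 4 (V + W = Z) on D(V)={1,2,3} D(W)={1,2,3} D(Z)={2,3,4}: no change
So after constraint 4: D(W) = {1,2,3}

Answer: {1,2,3}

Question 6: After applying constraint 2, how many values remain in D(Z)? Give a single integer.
Answer: 3

Derivation:
Constraint 1 (W < Z) on D(W)={1,2,3,4,5} D(Z)={1,2,3,4}: W {1,2,3,4,5}->{1,2,3}; Z {1,2,3,4}->{2,3,4}
Constraint 2 (Z != V) on D(Z)={2,3,4} D(V)={1,2,3,4,5}: no change
So after constraint 2: D(Z)={2,3,4}, size = 3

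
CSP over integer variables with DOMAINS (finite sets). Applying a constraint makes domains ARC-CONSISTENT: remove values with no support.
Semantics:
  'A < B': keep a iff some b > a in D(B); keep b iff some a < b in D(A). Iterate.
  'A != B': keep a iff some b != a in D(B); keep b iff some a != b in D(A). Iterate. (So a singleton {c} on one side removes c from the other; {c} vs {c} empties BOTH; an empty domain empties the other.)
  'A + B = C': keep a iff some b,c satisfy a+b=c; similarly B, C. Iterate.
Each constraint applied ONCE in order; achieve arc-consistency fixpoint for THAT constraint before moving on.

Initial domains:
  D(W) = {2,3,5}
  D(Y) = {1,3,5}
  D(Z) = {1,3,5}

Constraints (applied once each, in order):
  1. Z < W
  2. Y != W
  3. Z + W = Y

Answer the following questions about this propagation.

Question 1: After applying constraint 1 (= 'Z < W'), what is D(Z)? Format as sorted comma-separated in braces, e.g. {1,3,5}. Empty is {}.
Answer: {1,3}

Derivation:
Constraint 1 (Z < W) on D(Z)={1,3,5} D(W)={2,3,5}: Z {1,3,5}->{1,3}
So after constraint 1: D(Z) = {1,3}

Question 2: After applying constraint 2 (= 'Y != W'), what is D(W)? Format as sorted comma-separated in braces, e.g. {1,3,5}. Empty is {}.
Constraint 1 (Z < W) on D(Z)={1,3,5} D(W)={2,3,5}: Z {1,3,5}->{1,3}
Constraint 2 (Y != W) on D(Y)={1,3,5} D(W)={2,3,5}: no change
So after constraint 2: D(W) = {2,3,5}

Answer: {2,3,5}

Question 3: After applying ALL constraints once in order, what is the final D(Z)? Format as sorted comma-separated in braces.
Answer: {1,3}

Derivation:
Constraint 1 (Z < W) on D(Z)={1,3,5} D(W)={2,3,5}: Z {1,3,5}->{1,3}
Constraint 2 (Y != W) on D(Y)={1,3,5} D(W)={2,3,5}: no change
Constraint 3 (Z + W = Y) on D(Z)={1,3} D(W)={2,3,5} D(Y)={1,3,5}: W {2,3,5}->{2}; Y {1,3,5}->{3,5}
So after all 3 constraints: D(Z) = {1,3}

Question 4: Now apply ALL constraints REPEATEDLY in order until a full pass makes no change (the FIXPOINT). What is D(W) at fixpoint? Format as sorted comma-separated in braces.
Answer: {2}

Derivation:
pass 0 (initial): D(W)={2,3,5}
pass 1: W {2,3,5}->{2}; Y {1,3,5}->{3,5}; Z {1,3,5}->{1,3}
pass 2: Y {3,5}->{3}; Z {1,3}->{1}
pass 3: no change
Fixpoint after 3 passes: D(W) = {2}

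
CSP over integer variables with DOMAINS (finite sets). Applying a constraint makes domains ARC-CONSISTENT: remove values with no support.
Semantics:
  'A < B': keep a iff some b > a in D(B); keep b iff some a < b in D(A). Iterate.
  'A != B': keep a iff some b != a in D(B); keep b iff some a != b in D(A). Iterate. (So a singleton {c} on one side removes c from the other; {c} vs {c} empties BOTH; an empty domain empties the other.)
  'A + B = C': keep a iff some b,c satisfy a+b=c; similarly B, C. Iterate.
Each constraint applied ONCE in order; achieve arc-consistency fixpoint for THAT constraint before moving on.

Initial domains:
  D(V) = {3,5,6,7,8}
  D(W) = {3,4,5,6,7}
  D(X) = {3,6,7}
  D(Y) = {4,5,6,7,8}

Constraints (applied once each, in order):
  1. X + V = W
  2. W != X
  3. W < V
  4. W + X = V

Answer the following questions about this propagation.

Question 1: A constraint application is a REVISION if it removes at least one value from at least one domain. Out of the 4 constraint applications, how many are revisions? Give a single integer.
Answer: 3

Derivation:
Constraint 1 (X + V = W) on D(X)={3,6,7} D(V)={3,5,6,7,8} D(W)={3,4,5,6,7}: X {3,6,7}->{3}; V {3,5,6,7,8}->{3}; W {3,4,5,6,7}->{6} => REVISION
Constraint 2 (W != X) on D(W)={6} D(X)={3}: no change => not a revision
Constraint 3 (W < V) on D(W)={6} D(V)={3}: W {6}->{}; V {3}->{} => REVISION
Constraint 4 (W + X = V) on D(W)={} D(X)={3} D(V)={}: X {3}->{} => REVISION
Total revisions = 3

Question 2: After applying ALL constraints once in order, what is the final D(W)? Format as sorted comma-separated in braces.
Constraint 1 (X + V = W) on D(X)={3,6,7} D(V)={3,5,6,7,8} D(W)={3,4,5,6,7}: X {3,6,7}->{3}; V {3,5,6,7,8}->{3}; W {3,4,5,6,7}->{6}
Constraint 2 (W != X) on D(W)={6} D(X)={3}: no change
Constraint 3 (W < V) on D(W)={6} D(V)={3}: W {6}->{}; V {3}->{}
Constraint 4 (W + X = V) on D(W)={} D(X)={3} D(V)={}: X {3}->{}
So after all 4 constraints: D(W) = {}

Answer: {}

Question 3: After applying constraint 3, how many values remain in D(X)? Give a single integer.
Answer: 1

Derivation:
Constraint 1 (X + V = W) on D(X)={3,6,7} D(V)={3,5,6,7,8} D(W)={3,4,5,6,7}: X {3,6,7}->{3}; V {3,5,6,7,8}->{3}; W {3,4,5,6,7}->{6}
Constraint 2 (W != X) on D(W)={6} D(X)={3}: no change
Constraint 3 (W < V) on D(W)={6} D(V)={3}: W {6}->{}; V {3}->{}
So after constraint 3: D(X)={3}, size = 1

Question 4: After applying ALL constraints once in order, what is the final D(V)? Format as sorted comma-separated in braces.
Constraint 1 (X + V = W) on D(X)={3,6,7} D(V)={3,5,6,7,8} D(W)={3,4,5,6,7}: X {3,6,7}->{3}; V {3,5,6,7,8}->{3}; W {3,4,5,6,7}->{6}
Constraint 2 (W != X) on D(W)={6} D(X)={3}: no change
Constraint 3 (W < V) on D(W)={6} D(V)={3}: W {6}->{}; V {3}->{}
Constraint 4 (W + X = V) on D(W)={} D(X)={3} D(V)={}: X {3}->{}
So after all 4 constraints: D(V) = {}

Answer: {}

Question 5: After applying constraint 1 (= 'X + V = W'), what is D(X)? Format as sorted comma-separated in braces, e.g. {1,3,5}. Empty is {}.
Constraint 1 (X + V = W) on D(X)={3,6,7} D(V)={3,5,6,7,8} D(W)={3,4,5,6,7}: X {3,6,7}->{3}; V {3,5,6,7,8}->{3}; W {3,4,5,6,7}->{6}
So after constraint 1: D(X) = {3}

Answer: {3}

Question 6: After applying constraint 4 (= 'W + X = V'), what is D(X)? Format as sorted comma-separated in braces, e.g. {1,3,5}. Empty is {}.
Answer: {}

Derivation:
Constraint 1 (X + V = W) on D(X)={3,6,7} D(V)={3,5,6,7,8} D(W)={3,4,5,6,7}: X {3,6,7}->{3}; V {3,5,6,7,8}->{3}; W {3,4,5,6,7}->{6}
Constraint 2 (W != X) on D(W)={6} D(X)={3}: no change
Constraint 3 (W < V) on D(W)={6} D(V)={3}: W {6}->{}; V {3}->{}
Constraint 4 (W + X = V) on D(W)={} D(X)={3} D(V)={}: X {3}->{}
So after constraint 4: D(X) = {}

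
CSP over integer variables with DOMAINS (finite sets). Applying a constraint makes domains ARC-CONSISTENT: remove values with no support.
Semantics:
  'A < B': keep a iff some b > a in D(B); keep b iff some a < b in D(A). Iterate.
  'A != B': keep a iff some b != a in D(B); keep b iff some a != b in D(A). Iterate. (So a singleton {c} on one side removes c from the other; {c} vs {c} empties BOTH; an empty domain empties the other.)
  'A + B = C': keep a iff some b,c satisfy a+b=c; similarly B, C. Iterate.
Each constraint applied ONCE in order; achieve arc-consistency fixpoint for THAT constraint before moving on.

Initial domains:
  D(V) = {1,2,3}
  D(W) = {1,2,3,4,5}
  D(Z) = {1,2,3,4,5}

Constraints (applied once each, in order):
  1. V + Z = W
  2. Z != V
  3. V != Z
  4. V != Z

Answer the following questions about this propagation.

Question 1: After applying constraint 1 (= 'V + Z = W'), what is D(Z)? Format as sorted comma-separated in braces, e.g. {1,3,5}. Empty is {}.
Answer: {1,2,3,4}

Derivation:
Constraint 1 (V + Z = W) on D(V)={1,2,3} D(Z)={1,2,3,4,5} D(W)={1,2,3,4,5}: Z {1,2,3,4,5}->{1,2,3,4}; W {1,2,3,4,5}->{2,3,4,5}
So after constraint 1: D(Z) = {1,2,3,4}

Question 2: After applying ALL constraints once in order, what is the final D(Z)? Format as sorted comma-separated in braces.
Constraint 1 (V + Z = W) on D(V)={1,2,3} D(Z)={1,2,3,4,5} D(W)={1,2,3,4,5}: Z {1,2,3,4,5}->{1,2,3,4}; W {1,2,3,4,5}->{2,3,4,5}
Constraint 2 (Z != V) on D(Z)={1,2,3,4} D(V)={1,2,3}: no change
Constraint 3 (V != Z) on D(V)={1,2,3} D(Z)={1,2,3,4}: no change
Constraint 4 (V != Z) on D(V)={1,2,3} D(Z)={1,2,3,4}: no change
So after all 4 constraints: D(Z) = {1,2,3,4}

Answer: {1,2,3,4}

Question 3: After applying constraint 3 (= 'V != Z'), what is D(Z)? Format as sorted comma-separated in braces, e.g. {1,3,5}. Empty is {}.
Constraint 1 (V + Z = W) on D(V)={1,2,3} D(Z)={1,2,3,4,5} D(W)={1,2,3,4,5}: Z {1,2,3,4,5}->{1,2,3,4}; W {1,2,3,4,5}->{2,3,4,5}
Constraint 2 (Z != V) on D(Z)={1,2,3,4} D(V)={1,2,3}: no change
Constraint 3 (V != Z) on D(V)={1,2,3} D(Z)={1,2,3,4}: no change
So after constraint 3: D(Z) = {1,2,3,4}

Answer: {1,2,3,4}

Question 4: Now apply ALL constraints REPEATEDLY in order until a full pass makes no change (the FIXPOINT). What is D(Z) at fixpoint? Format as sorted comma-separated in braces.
Answer: {1,2,3,4}

Derivation:
pass 0 (initial): D(Z)={1,2,3,4,5}
pass 1: W {1,2,3,4,5}->{2,3,4,5}; Z {1,2,3,4,5}->{1,2,3,4}
pass 2: no change
Fixpoint after 2 passes: D(Z) = {1,2,3,4}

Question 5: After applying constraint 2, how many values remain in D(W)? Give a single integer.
Answer: 4

Derivation:
Constraint 1 (V + Z = W) on D(V)={1,2,3} D(Z)={1,2,3,4,5} D(W)={1,2,3,4,5}: Z {1,2,3,4,5}->{1,2,3,4}; W {1,2,3,4,5}->{2,3,4,5}
Constraint 2 (Z != V) on D(Z)={1,2,3,4} D(V)={1,2,3}: no change
So after constraint 2: D(W)={2,3,4,5}, size = 4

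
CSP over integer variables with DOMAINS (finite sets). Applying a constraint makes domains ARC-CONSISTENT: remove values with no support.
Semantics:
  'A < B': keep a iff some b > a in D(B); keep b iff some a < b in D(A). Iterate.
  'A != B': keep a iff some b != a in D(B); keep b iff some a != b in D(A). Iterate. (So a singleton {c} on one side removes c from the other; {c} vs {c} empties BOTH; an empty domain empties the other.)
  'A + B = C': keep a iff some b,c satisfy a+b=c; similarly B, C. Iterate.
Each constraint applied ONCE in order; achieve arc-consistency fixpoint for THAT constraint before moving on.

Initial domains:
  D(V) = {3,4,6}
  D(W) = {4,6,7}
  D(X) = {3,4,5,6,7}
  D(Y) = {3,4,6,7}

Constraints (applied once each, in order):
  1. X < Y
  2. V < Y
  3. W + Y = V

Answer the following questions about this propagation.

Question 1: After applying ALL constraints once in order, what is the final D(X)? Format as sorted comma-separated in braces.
Constraint 1 (X < Y) on D(X)={3,4,5,6,7} D(Y)={3,4,6,7}: X {3,4,5,6,7}->{3,4,5,6}; Y {3,4,6,7}->{4,6,7}
Constraint 2 (V < Y) on D(V)={3,4,6} D(Y)={4,6,7}: no change
Constraint 3 (W + Y = V) on D(W)={4,6,7} D(Y)={4,6,7} D(V)={3,4,6}: W {4,6,7}->{}; Y {4,6,7}->{}; V {3,4,6}->{}
So after all 3 constraints: D(X) = {3,4,5,6}

Answer: {3,4,5,6}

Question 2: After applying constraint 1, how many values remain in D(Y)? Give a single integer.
Constraint 1 (X < Y) on D(X)={3,4,5,6,7} D(Y)={3,4,6,7}: X {3,4,5,6,7}->{3,4,5,6}; Y {3,4,6,7}->{4,6,7}
So after constraint 1: D(Y)={4,6,7}, size = 3

Answer: 3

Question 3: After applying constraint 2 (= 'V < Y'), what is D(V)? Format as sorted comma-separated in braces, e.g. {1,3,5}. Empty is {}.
Constraint 1 (X < Y) on D(X)={3,4,5,6,7} D(Y)={3,4,6,7}: X {3,4,5,6,7}->{3,4,5,6}; Y {3,4,6,7}->{4,6,7}
Constraint 2 (V < Y) on D(V)={3,4,6} D(Y)={4,6,7}: no change
So after constraint 2: D(V) = {3,4,6}

Answer: {3,4,6}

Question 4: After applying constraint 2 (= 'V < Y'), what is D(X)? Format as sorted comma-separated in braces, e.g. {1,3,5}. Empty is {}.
Answer: {3,4,5,6}

Derivation:
Constraint 1 (X < Y) on D(X)={3,4,5,6,7} D(Y)={3,4,6,7}: X {3,4,5,6,7}->{3,4,5,6}; Y {3,4,6,7}->{4,6,7}
Constraint 2 (V < Y) on D(V)={3,4,6} D(Y)={4,6,7}: no change
So after constraint 2: D(X) = {3,4,5,6}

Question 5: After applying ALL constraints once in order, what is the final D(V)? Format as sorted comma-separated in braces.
Answer: {}

Derivation:
Constraint 1 (X < Y) on D(X)={3,4,5,6,7} D(Y)={3,4,6,7}: X {3,4,5,6,7}->{3,4,5,6}; Y {3,4,6,7}->{4,6,7}
Constraint 2 (V < Y) on D(V)={3,4,6} D(Y)={4,6,7}: no change
Constraint 3 (W + Y = V) on D(W)={4,6,7} D(Y)={4,6,7} D(V)={3,4,6}: W {4,6,7}->{}; Y {4,6,7}->{}; V {3,4,6}->{}
So after all 3 constraints: D(V) = {}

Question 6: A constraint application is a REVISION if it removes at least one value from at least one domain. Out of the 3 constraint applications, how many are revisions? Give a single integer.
Answer: 2

Derivation:
Constraint 1 (X < Y) on D(X)={3,4,5,6,7} D(Y)={3,4,6,7}: X {3,4,5,6,7}->{3,4,5,6}; Y {3,4,6,7}->{4,6,7} => REVISION
Constraint 2 (V < Y) on D(V)={3,4,6} D(Y)={4,6,7}: no change => not a revision
Constraint 3 (W + Y = V) on D(W)={4,6,7} D(Y)={4,6,7} D(V)={3,4,6}: W {4,6,7}->{}; Y {4,6,7}->{}; V {3,4,6}->{} => REVISION
Total revisions = 2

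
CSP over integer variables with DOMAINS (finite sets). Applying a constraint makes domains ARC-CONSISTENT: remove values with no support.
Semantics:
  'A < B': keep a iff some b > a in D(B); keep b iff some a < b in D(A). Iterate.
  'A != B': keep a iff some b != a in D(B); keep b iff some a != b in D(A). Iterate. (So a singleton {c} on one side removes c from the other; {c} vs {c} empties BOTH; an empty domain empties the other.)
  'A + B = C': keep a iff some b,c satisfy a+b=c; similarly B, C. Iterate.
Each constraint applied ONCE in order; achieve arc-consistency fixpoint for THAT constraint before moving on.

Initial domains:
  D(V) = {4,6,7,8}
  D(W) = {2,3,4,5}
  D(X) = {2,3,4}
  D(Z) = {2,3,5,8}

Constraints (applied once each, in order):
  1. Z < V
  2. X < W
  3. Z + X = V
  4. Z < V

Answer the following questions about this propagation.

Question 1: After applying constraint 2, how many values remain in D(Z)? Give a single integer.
Constraint 1 (Z < V) on D(Z)={2,3,5,8} D(V)={4,6,7,8}: Z {2,3,5,8}->{2,3,5}
Constraint 2 (X < W) on D(X)={2,3,4} D(W)={2,3,4,5}: W {2,3,4,5}->{3,4,5}
So after constraint 2: D(Z)={2,3,5}, size = 3

Answer: 3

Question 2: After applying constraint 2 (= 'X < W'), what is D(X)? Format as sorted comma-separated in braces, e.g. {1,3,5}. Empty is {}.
Constraint 1 (Z < V) on D(Z)={2,3,5,8} D(V)={4,6,7,8}: Z {2,3,5,8}->{2,3,5}
Constraint 2 (X < W) on D(X)={2,3,4} D(W)={2,3,4,5}: W {2,3,4,5}->{3,4,5}
So after constraint 2: D(X) = {2,3,4}

Answer: {2,3,4}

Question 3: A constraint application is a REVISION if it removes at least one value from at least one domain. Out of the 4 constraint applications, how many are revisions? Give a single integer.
Answer: 2

Derivation:
Constraint 1 (Z < V) on D(Z)={2,3,5,8} D(V)={4,6,7,8}: Z {2,3,5,8}->{2,3,5} => REVISION
Constraint 2 (X < W) on D(X)={2,3,4} D(W)={2,3,4,5}: W {2,3,4,5}->{3,4,5} => REVISION
Constraint 3 (Z + X = V) on D(Z)={2,3,5} D(X)={2,3,4} D(V)={4,6,7,8}: no change => not a revision
Constraint 4 (Z < V) on D(Z)={2,3,5} D(V)={4,6,7,8}: no change => not a revision
Total revisions = 2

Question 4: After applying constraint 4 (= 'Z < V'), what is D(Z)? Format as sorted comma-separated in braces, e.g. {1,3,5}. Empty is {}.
Answer: {2,3,5}

Derivation:
Constraint 1 (Z < V) on D(Z)={2,3,5,8} D(V)={4,6,7,8}: Z {2,3,5,8}->{2,3,5}
Constraint 2 (X < W) on D(X)={2,3,4} D(W)={2,3,4,5}: W {2,3,4,5}->{3,4,5}
Constraint 3 (Z + X = V) on D(Z)={2,3,5} D(X)={2,3,4} D(V)={4,6,7,8}: no change
Constraint 4 (Z < V) on D(Z)={2,3,5} D(V)={4,6,7,8}: no change
So after constraint 4: D(Z) = {2,3,5}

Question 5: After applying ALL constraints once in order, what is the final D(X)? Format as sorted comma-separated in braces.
Constraint 1 (Z < V) on D(Z)={2,3,5,8} D(V)={4,6,7,8}: Z {2,3,5,8}->{2,3,5}
Constraint 2 (X < W) on D(X)={2,3,4} D(W)={2,3,4,5}: W {2,3,4,5}->{3,4,5}
Constraint 3 (Z + X = V) on D(Z)={2,3,5} D(X)={2,3,4} D(V)={4,6,7,8}: no change
Constraint 4 (Z < V) on D(Z)={2,3,5} D(V)={4,6,7,8}: no change
So after all 4 constraints: D(X) = {2,3,4}

Answer: {2,3,4}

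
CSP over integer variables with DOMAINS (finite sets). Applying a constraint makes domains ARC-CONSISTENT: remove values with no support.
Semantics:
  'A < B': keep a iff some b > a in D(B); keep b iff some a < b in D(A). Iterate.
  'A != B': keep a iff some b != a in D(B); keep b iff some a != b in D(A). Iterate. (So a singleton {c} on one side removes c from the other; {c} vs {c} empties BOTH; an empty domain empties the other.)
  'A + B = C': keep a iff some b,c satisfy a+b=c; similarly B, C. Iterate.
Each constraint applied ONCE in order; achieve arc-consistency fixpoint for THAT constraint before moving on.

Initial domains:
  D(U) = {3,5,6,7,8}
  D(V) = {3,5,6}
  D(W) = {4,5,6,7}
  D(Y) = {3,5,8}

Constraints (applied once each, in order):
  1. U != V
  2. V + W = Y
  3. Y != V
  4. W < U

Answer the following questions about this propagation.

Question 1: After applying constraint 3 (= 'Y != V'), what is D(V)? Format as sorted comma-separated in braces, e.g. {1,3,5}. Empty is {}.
Answer: {3}

Derivation:
Constraint 1 (U != V) on D(U)={3,5,6,7,8} D(V)={3,5,6}: no change
Constraint 2 (V + W = Y) on D(V)={3,5,6} D(W)={4,5,6,7} D(Y)={3,5,8}: V {3,5,6}->{3}; W {4,5,6,7}->{5}; Y {3,5,8}->{8}
Constraint 3 (Y != V) on D(Y)={8} D(V)={3}: no change
So after constraint 3: D(V) = {3}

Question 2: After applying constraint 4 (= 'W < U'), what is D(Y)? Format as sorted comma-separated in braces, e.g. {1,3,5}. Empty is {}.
Answer: {8}

Derivation:
Constraint 1 (U != V) on D(U)={3,5,6,7,8} D(V)={3,5,6}: no change
Constraint 2 (V + W = Y) on D(V)={3,5,6} D(W)={4,5,6,7} D(Y)={3,5,8}: V {3,5,6}->{3}; W {4,5,6,7}->{5}; Y {3,5,8}->{8}
Constraint 3 (Y != V) on D(Y)={8} D(V)={3}: no change
Constraint 4 (W < U) on D(W)={5} D(U)={3,5,6,7,8}: U {3,5,6,7,8}->{6,7,8}
So after constraint 4: D(Y) = {8}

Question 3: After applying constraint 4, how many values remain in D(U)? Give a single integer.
Constraint 1 (U != V) on D(U)={3,5,6,7,8} D(V)={3,5,6}: no change
Constraint 2 (V + W = Y) on D(V)={3,5,6} D(W)={4,5,6,7} D(Y)={3,5,8}: V {3,5,6}->{3}; W {4,5,6,7}->{5}; Y {3,5,8}->{8}
Constraint 3 (Y != V) on D(Y)={8} D(V)={3}: no change
Constraint 4 (W < U) on D(W)={5} D(U)={3,5,6,7,8}: U {3,5,6,7,8}->{6,7,8}
So after constraint 4: D(U)={6,7,8}, size = 3

Answer: 3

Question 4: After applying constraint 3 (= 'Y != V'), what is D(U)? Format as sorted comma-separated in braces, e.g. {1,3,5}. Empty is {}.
Constraint 1 (U != V) on D(U)={3,5,6,7,8} D(V)={3,5,6}: no change
Constraint 2 (V + W = Y) on D(V)={3,5,6} D(W)={4,5,6,7} D(Y)={3,5,8}: V {3,5,6}->{3}; W {4,5,6,7}->{5}; Y {3,5,8}->{8}
Constraint 3 (Y != V) on D(Y)={8} D(V)={3}: no change
So after constraint 3: D(U) = {3,5,6,7,8}

Answer: {3,5,6,7,8}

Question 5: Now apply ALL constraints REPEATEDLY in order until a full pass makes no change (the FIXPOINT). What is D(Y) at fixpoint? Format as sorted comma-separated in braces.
pass 0 (initial): D(Y)={3,5,8}
pass 1: U {3,5,6,7,8}->{6,7,8}; V {3,5,6}->{3}; W {4,5,6,7}->{5}; Y {3,5,8}->{8}
pass 2: no change
Fixpoint after 2 passes: D(Y) = {8}

Answer: {8}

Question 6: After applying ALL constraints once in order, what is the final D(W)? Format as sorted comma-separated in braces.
Constraint 1 (U != V) on D(U)={3,5,6,7,8} D(V)={3,5,6}: no change
Constraint 2 (V + W = Y) on D(V)={3,5,6} D(W)={4,5,6,7} D(Y)={3,5,8}: V {3,5,6}->{3}; W {4,5,6,7}->{5}; Y {3,5,8}->{8}
Constraint 3 (Y != V) on D(Y)={8} D(V)={3}: no change
Constraint 4 (W < U) on D(W)={5} D(U)={3,5,6,7,8}: U {3,5,6,7,8}->{6,7,8}
So after all 4 constraints: D(W) = {5}

Answer: {5}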